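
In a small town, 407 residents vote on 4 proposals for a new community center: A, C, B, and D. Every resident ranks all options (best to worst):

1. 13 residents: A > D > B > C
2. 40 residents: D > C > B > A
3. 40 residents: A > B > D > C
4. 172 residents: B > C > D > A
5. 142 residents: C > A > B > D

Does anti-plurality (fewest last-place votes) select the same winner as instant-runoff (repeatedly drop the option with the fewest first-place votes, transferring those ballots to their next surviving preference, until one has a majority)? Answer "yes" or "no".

yes

Anti-plurality — last-place votes: A 212, C 53, B 0, D 142. Winner: B.
Instant-runoff — R1 A 53, C 142, B 172, D 40 (D out); R2 A 53, C 182, B 172 (A out); R3 C 182, B 225 (B winner). Winner: B.
The two methods agree.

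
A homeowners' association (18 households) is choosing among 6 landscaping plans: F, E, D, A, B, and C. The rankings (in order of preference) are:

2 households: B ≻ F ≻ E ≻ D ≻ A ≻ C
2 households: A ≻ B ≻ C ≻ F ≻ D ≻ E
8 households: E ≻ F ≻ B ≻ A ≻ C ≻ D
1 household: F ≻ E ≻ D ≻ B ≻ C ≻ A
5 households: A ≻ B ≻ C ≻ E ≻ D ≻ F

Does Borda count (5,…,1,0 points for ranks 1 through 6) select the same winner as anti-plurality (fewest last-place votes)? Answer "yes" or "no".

yes

Borda — scores: F 49, E 60, D 14, A 53, B 64, C 30. Winner: B.
Anti-plurality — last-place votes: F 5, E 2, D 8, A 1, B 0, C 2. Winner: B.
The two methods agree.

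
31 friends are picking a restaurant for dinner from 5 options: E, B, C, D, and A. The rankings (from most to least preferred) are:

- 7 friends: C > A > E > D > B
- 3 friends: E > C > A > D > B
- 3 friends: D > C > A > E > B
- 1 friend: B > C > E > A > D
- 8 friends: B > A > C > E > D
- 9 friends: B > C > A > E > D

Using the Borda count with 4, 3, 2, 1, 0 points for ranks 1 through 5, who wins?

C

E: 7·2 + 3·4 + 3·1 + 1·2 + 8·1 + 9·1 = 48
B: 7·0 + 3·0 + 3·0 + 1·4 + 8·4 + 9·4 = 72
C: 7·4 + 3·3 + 3·3 + 1·3 + 8·2 + 9·3 = 92
D: 7·1 + 3·1 + 3·4 + 1·0 + 8·0 + 9·0 = 22
A: 7·3 + 3·2 + 3·2 + 1·1 + 8·3 + 9·2 = 76
C has the highest Borda score (92).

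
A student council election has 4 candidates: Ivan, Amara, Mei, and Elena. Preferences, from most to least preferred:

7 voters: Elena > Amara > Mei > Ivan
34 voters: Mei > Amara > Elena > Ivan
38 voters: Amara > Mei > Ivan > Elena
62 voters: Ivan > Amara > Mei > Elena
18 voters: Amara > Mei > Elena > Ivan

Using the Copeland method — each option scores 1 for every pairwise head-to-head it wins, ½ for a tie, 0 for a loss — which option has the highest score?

Ivan: beats Elena; loses to Amara and Mei → score 1.
Amara: beats Ivan, Mei, and Elena → score 3.
Mei: beats Ivan and Elena; loses to Amara → score 2.
Elena: loses to Ivan, Amara, and Mei → score 0.
Amara has the best pairwise record.

Amara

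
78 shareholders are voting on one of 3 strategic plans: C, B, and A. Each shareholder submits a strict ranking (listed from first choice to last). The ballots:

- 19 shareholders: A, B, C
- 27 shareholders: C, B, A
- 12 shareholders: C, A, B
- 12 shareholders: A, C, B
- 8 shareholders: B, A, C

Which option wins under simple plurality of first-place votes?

First-place votes: C 39, B 8, A 31.
C has the most first-place votes.

C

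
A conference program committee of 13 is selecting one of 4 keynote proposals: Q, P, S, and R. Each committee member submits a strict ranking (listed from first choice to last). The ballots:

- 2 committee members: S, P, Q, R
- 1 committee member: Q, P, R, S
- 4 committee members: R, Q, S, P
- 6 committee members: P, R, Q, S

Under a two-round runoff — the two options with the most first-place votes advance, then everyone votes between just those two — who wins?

Round 1 first-place votes: Q 1, P 6, S 2, R 4.
P and R advance.
Runoff: P is preferred to R by 9 voters; R by 4.
P wins the runoff.

P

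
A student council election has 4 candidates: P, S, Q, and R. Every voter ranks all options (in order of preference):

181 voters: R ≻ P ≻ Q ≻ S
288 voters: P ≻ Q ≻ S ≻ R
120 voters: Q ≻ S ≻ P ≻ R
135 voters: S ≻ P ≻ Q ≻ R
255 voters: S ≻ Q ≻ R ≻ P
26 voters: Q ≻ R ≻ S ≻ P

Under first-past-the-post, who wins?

First-place votes: P 288, S 390, Q 146, R 181.
S has the most first-place votes.

S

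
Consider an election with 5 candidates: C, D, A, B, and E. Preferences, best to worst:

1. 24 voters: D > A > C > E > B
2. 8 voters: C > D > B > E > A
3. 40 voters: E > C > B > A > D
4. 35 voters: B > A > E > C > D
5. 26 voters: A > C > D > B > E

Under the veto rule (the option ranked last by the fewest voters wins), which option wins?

C

Last-place votes: C 0, D 75, A 8, B 24, E 26.
C is ranked last by the fewest voters, so C wins.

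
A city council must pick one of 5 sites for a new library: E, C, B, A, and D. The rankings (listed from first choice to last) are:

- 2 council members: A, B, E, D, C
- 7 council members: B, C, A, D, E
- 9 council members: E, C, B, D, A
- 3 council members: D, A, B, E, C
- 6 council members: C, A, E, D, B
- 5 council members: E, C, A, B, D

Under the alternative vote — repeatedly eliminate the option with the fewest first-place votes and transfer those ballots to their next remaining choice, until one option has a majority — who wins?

Round 1: E 14, C 6, B 7, A 2, D 3. Eliminate A.
Round 2: E 14, C 6, B 9, D 3. Eliminate D.
Round 3: E 14, C 6, B 12. Eliminate C.
Round 4: E 20, B 12. E has a majority.

E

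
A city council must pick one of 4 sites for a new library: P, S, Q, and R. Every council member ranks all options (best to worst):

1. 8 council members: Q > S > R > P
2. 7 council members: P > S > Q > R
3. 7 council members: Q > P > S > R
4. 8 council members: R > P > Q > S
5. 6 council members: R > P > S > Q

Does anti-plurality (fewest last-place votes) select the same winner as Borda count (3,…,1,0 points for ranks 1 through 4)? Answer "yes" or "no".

no

Anti-plurality — last-place votes: P 8, S 8, Q 6, R 14. Winner: Q.
Borda — scores: P 63, S 43, Q 60, R 50. Winner: P.
The two methods disagree.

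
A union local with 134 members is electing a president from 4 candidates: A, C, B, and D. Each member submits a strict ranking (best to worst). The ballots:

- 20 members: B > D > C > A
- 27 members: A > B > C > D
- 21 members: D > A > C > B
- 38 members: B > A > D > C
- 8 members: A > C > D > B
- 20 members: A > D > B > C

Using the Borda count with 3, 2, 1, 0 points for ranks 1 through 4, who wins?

A: 20·0 + 27·3 + 21·2 + 38·2 + 8·3 + 20·3 = 283
C: 20·1 + 27·1 + 21·1 + 38·0 + 8·2 + 20·0 = 84
B: 20·3 + 27·2 + 21·0 + 38·3 + 8·0 + 20·1 = 248
D: 20·2 + 27·0 + 21·3 + 38·1 + 8·1 + 20·2 = 189
A has the highest Borda score (283).

A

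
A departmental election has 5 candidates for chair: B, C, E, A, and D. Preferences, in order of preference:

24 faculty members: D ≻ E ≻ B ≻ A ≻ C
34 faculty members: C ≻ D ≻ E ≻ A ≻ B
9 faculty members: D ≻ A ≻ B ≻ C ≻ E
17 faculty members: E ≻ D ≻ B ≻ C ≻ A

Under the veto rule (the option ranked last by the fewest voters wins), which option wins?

Last-place votes: B 34, C 24, E 9, A 17, D 0.
D is ranked last by the fewest voters, so D wins.

D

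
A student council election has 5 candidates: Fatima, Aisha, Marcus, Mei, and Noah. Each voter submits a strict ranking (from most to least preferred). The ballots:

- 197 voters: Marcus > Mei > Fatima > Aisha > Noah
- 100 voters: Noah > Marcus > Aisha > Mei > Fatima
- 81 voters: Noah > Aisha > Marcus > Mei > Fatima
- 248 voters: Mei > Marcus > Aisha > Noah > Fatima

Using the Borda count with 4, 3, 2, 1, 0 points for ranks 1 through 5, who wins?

Fatima: 197·2 + 100·0 + 81·0 + 248·0 = 394
Aisha: 197·1 + 100·2 + 81·3 + 248·2 = 1136
Marcus: 197·4 + 100·3 + 81·2 + 248·3 = 1994
Mei: 197·3 + 100·1 + 81·1 + 248·4 = 1764
Noah: 197·0 + 100·4 + 81·4 + 248·1 = 972
Marcus has the highest Borda score (1994).

Marcus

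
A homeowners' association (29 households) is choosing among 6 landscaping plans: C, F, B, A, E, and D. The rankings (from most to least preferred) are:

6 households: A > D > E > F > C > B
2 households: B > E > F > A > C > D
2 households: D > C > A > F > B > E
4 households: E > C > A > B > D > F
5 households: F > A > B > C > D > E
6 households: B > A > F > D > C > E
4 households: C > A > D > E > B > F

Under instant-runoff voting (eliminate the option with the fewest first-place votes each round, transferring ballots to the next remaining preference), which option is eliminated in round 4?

Round 1: C 4, F 5, B 8, A 6, E 4, D 2. Eliminate D.
Round 2: C 6, F 5, B 8, A 6, E 4. Eliminate E.
Round 3: C 10, F 5, B 8, A 6. Eliminate F.
Round 4: C 10, B 8, A 11. Eliminate B.

B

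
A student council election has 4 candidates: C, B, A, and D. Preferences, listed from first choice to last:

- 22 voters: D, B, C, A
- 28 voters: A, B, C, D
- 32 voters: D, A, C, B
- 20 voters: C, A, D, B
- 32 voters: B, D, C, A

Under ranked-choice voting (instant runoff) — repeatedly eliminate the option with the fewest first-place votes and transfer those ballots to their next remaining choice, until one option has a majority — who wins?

D

Round 1: C 20, B 32, A 28, D 54. Eliminate C.
Round 2: B 32, A 48, D 54. Eliminate B.
Round 3: A 48, D 86. D has a majority.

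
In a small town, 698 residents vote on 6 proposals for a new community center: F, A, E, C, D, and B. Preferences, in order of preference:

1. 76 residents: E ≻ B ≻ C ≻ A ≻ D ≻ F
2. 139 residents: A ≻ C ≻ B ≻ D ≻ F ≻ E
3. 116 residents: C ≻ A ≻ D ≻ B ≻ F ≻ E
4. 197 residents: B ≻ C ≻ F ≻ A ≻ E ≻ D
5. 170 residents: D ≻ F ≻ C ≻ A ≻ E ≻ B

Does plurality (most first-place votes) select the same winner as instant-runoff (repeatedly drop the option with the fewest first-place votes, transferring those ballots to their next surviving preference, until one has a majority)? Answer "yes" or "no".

Plurality — first-place votes: F 0, A 139, E 76, C 116, D 170, B 197. Winner: B.
Instant-runoff — R1 F 0, A 139, E 76, C 116, D 170, B 197 (F out); R2 A 139, E 76, C 116, D 170, B 197 (E out); R3 A 139, C 116, D 170, B 273 (C out); R4 A 255, D 170, B 273 (D out); R5 A 425, B 273 (A winner). Winner: A.
The two methods disagree.

no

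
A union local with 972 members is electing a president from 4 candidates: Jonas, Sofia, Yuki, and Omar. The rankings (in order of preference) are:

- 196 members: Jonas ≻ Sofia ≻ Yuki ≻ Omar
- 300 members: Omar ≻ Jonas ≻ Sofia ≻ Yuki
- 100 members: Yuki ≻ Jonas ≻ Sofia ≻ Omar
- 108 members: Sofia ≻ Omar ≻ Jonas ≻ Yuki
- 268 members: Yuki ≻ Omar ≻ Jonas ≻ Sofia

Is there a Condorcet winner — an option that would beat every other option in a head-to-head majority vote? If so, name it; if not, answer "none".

none

Checking pairwise contests:
Omar beats Jonas 676–296.
Jonas beats Sofia 864–108.
Jonas beats Yuki 604–368.
Yuki beats Omar 564–408.
Every option loses at least one head-to-head, so there is no Condorcet winner.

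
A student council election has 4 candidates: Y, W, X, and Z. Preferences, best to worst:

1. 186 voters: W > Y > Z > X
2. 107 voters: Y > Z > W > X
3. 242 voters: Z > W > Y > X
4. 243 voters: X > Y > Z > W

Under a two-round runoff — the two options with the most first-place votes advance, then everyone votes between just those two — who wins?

Round 1 first-place votes: Y 107, W 186, X 243, Z 242.
X and Z advance.
Runoff: X is preferred to Z by 243 voters; Z by 535.
Z wins the runoff.

Z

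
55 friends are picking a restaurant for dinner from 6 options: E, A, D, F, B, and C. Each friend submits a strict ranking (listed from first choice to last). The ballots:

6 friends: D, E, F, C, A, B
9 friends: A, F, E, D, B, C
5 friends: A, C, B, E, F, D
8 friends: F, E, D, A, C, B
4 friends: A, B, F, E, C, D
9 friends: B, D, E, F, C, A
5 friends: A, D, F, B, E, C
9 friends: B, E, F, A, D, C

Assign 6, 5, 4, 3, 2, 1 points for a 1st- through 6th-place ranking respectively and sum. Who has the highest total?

E: 6·5 + 9·4 + 5·3 + 8·5 + 4·3 + 9·4 + 5·2 + 9·5 = 224
A: 6·2 + 9·6 + 5·6 + 8·3 + 4·6 + 9·1 + 5·6 + 9·3 = 210
D: 6·6 + 9·3 + 5·1 + 8·4 + 4·1 + 9·5 + 5·5 + 9·2 = 192
F: 6·4 + 9·5 + 5·2 + 8·6 + 4·4 + 9·3 + 5·4 + 9·4 = 226
B: 6·1 + 9·2 + 5·4 + 8·1 + 4·5 + 9·6 + 5·3 + 9·6 = 195
C: 6·3 + 9·1 + 5·5 + 8·2 + 4·2 + 9·2 + 5·1 + 9·1 = 108
F has the highest Borda score (226).

F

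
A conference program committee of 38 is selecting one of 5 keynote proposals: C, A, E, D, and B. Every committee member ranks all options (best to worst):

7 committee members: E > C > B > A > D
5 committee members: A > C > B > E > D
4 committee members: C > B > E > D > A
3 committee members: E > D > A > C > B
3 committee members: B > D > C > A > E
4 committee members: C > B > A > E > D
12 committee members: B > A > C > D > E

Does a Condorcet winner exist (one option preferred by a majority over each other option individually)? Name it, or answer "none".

Checking pairwise contests:
A beats C 20–18.
B beats A 30–8.
C beats E 28–10.
C beats D 32–6.
C beats B 23–15.
Every option loses at least one head-to-head, so there is no Condorcet winner.

none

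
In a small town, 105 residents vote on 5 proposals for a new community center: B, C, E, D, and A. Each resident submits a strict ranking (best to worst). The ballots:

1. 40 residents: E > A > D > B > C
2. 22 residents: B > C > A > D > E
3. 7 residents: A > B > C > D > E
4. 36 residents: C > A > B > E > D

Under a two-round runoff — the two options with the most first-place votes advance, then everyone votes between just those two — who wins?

C

Round 1 first-place votes: B 22, C 36, E 40, D 0, A 7.
E and C advance.
Runoff: E is preferred to C by 40 voters; C by 65.
C wins the runoff.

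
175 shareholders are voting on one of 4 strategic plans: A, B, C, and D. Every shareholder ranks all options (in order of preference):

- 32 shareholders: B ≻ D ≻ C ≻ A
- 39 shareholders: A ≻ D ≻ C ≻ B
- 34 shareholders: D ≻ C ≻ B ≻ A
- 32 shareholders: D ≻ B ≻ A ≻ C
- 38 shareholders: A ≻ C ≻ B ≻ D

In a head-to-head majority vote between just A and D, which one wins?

Voters preferring A to D: 77; preferring D to A: 98.
D wins the head-to-head.

D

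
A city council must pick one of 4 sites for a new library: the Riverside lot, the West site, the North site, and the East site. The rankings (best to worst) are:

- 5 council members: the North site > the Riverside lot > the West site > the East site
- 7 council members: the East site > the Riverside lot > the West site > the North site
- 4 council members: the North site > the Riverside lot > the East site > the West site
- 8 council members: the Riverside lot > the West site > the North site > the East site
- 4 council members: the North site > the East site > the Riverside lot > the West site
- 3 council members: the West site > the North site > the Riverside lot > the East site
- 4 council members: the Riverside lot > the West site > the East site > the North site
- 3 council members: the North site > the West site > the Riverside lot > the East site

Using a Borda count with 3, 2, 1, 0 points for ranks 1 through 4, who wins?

the Riverside lot: 5·2 + 7·2 + 4·2 + 8·3 + 4·1 + 3·1 + 4·3 + 3·1 = 78
the West site: 5·1 + 7·1 + 4·0 + 8·2 + 4·0 + 3·3 + 4·2 + 3·2 = 51
the North site: 5·3 + 7·0 + 4·3 + 8·1 + 4·3 + 3·2 + 4·0 + 3·3 = 62
the East site: 5·0 + 7·3 + 4·1 + 8·0 + 4·2 + 3·0 + 4·1 + 3·0 = 37
the Riverside lot has the highest Borda score (78).

the Riverside lot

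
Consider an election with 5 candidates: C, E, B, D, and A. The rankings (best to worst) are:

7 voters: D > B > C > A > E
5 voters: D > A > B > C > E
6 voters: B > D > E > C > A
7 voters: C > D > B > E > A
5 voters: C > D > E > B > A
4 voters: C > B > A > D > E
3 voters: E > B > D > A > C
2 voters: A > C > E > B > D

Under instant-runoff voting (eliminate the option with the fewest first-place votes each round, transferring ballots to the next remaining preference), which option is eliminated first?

Round 1: C 16, E 3, B 6, D 12, A 2. Eliminate A.

A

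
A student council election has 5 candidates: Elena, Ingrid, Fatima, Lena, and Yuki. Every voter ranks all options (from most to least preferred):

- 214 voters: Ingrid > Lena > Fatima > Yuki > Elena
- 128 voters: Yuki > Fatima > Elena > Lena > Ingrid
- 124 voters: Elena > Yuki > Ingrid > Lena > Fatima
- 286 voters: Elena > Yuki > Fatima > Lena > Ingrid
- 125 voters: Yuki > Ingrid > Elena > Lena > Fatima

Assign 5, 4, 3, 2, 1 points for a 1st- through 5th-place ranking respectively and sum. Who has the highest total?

Yuki

Elena: 214·1 + 128·3 + 124·5 + 286·5 + 125·3 = 3023
Ingrid: 214·5 + 128·1 + 124·3 + 286·1 + 125·4 = 2356
Fatima: 214·3 + 128·4 + 124·1 + 286·3 + 125·1 = 2261
Lena: 214·4 + 128·2 + 124·2 + 286·2 + 125·2 = 2182
Yuki: 214·2 + 128·5 + 124·4 + 286·4 + 125·5 = 3333
Yuki has the highest Borda score (3333).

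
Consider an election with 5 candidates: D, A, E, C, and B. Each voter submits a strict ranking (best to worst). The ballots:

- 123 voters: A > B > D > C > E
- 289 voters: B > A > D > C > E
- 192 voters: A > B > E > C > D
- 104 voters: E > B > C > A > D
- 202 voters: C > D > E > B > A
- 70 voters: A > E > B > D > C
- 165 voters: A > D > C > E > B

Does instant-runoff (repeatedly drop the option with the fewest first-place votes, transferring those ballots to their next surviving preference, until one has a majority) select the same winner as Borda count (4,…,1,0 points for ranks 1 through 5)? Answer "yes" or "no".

Instant-runoff — R1 D 0, A 550, E 104, C 202, B 289 (D out); R2 A 550, E 104, C 202, B 289 (E out); R3 A 550, C 202, B 393 (C out); R4 A 550, B 595 (B winner). Winner: B.
Borda — scores: D 1995, A 3171, E 1579, C 1950, B 2755. Winner: A.
The two methods disagree.

no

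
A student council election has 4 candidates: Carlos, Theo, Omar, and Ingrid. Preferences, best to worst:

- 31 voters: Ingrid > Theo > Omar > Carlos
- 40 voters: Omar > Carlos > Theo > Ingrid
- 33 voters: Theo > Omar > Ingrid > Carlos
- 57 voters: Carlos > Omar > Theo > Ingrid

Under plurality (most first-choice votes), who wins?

First-place votes: Carlos 57, Theo 33, Omar 40, Ingrid 31.
Carlos has the most first-place votes.

Carlos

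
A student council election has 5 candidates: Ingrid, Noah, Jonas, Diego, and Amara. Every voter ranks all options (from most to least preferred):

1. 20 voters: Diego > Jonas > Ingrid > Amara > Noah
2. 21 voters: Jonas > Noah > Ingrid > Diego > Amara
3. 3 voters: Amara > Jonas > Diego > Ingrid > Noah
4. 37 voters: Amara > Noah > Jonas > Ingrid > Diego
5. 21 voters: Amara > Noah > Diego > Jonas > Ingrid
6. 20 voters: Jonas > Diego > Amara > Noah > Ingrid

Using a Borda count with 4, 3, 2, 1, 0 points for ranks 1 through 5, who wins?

Ingrid: 20·2 + 21·2 + 3·1 + 37·1 + 21·0 + 20·0 = 122
Noah: 20·0 + 21·3 + 3·0 + 37·3 + 21·3 + 20·1 = 257
Jonas: 20·3 + 21·4 + 3·3 + 37·2 + 21·1 + 20·4 = 328
Diego: 20·4 + 21·1 + 3·2 + 37·0 + 21·2 + 20·3 = 209
Amara: 20·1 + 21·0 + 3·4 + 37·4 + 21·4 + 20·2 = 304
Jonas has the highest Borda score (328).

Jonas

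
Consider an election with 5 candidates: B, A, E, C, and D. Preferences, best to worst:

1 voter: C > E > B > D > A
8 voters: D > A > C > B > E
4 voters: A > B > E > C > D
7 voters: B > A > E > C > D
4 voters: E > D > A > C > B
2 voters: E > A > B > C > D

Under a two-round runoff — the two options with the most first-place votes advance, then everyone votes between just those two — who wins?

B

Round 1 first-place votes: B 7, A 4, E 6, C 1, D 8.
D and B advance.
Runoff: D is preferred to B by 12 voters; B by 14.
B wins the runoff.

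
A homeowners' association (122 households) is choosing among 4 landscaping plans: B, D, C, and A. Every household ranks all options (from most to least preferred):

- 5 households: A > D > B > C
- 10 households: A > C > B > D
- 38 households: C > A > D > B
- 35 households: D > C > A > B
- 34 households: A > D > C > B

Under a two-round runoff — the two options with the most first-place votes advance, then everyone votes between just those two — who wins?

C

Round 1 first-place votes: B 0, D 35, C 38, A 49.
A and C advance.
Runoff: A is preferred to C by 49 voters; C by 73.
C wins the runoff.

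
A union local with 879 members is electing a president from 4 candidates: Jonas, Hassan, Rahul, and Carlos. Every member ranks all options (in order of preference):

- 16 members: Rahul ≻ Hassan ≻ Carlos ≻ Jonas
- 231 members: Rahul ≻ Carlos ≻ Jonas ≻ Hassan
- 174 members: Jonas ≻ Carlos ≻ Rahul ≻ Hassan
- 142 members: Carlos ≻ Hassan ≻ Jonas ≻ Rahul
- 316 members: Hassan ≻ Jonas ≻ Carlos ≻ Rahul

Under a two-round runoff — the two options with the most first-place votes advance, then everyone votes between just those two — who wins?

Round 1 first-place votes: Jonas 174, Hassan 316, Rahul 247, Carlos 142.
Hassan and Rahul advance.
Runoff: Hassan is preferred to Rahul by 458 voters; Rahul by 421.
Hassan wins the runoff.

Hassan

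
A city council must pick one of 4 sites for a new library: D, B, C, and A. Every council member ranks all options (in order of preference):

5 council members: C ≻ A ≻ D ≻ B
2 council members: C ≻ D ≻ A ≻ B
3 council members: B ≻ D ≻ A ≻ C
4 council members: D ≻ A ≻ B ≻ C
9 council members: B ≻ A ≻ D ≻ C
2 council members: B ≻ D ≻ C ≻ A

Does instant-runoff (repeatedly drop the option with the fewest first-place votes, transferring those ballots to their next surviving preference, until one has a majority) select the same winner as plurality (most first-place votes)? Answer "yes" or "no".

Instant-runoff — R1 D 4, B 14, C 7, A 0 (B winner). Winner: B.
Plurality — first-place votes: D 4, B 14, C 7, A 0. Winner: B.
The two methods agree.

yes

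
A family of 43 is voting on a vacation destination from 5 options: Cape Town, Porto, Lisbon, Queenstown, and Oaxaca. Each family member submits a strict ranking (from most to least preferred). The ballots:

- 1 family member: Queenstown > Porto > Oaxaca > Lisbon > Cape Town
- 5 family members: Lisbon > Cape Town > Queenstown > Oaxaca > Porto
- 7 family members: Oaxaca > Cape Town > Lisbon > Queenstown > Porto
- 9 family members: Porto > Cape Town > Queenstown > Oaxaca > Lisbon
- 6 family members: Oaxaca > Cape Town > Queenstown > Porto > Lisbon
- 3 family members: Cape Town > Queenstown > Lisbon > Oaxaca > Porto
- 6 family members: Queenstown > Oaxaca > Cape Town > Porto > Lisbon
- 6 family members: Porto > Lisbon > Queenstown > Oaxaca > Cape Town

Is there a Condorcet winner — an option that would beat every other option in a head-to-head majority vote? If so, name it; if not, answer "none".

none

Checking pairwise contests:
Oaxaca beats Cape Town 26–17.
Cape Town beats Porto 27–16.
Cape Town beats Lisbon 31–12.
Cape Town beats Queenstown 30–13.
Queenstown beats Oaxaca 30–13.
Every option loses at least one head-to-head, so there is no Condorcet winner.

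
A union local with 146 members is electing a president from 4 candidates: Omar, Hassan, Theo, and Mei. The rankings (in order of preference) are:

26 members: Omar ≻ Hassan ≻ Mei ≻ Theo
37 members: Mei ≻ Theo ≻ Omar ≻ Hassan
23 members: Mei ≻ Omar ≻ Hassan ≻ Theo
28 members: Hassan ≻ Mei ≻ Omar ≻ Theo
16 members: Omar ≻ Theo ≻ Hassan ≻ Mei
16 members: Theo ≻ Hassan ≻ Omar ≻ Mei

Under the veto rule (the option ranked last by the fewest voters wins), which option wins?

Last-place votes: Omar 0, Hassan 37, Theo 77, Mei 32.
Omar is ranked last by the fewest voters, so Omar wins.

Omar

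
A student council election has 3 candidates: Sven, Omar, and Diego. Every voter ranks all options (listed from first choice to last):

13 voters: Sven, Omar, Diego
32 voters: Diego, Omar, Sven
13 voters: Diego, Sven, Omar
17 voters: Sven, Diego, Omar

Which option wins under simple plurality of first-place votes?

First-place votes: Sven 30, Omar 0, Diego 45.
Diego has the most first-place votes.

Diego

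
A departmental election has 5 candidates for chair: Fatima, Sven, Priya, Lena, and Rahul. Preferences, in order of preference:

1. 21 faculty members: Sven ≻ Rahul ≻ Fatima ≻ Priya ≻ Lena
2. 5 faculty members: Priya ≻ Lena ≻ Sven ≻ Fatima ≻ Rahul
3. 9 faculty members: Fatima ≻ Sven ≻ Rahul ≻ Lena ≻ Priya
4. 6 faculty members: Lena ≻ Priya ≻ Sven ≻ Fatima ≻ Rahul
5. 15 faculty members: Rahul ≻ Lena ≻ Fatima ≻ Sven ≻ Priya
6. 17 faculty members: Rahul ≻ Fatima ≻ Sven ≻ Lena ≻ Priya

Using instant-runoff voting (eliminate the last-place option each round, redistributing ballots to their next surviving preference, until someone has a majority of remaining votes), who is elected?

Sven

Round 1: Fatima 9, Sven 21, Priya 5, Lena 6, Rahul 32. Eliminate Priya.
Round 2: Fatima 9, Sven 21, Lena 11, Rahul 32. Eliminate Fatima.
Round 3: Sven 30, Lena 11, Rahul 32. Eliminate Lena.
Round 4: Sven 41, Rahul 32. Sven has a majority.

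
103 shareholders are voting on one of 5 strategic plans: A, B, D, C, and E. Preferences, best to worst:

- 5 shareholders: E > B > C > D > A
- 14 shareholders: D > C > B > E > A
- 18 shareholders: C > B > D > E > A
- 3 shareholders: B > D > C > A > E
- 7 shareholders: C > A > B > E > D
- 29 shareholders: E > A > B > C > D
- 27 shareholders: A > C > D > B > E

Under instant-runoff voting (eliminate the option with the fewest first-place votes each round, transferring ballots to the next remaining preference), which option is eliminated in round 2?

D

Round 1: A 27, B 3, D 14, C 25, E 34. Eliminate B.
Round 2: A 27, D 17, C 25, E 34. Eliminate D.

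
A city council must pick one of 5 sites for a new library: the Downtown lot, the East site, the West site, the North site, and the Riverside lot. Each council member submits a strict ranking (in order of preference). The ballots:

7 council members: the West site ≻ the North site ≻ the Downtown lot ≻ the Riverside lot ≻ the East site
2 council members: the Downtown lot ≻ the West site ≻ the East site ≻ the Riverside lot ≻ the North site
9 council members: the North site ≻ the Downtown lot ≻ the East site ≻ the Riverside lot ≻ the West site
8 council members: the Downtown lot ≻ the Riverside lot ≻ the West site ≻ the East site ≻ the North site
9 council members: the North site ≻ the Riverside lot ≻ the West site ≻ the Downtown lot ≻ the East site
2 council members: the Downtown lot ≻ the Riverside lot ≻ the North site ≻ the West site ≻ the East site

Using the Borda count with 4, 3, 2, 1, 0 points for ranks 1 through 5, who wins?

the Downtown lot: 7·2 + 2·4 + 9·3 + 8·4 + 9·1 + 2·4 = 98
the East site: 7·0 + 2·2 + 9·2 + 8·1 + 9·0 + 2·0 = 30
the West site: 7·4 + 2·3 + 9·0 + 8·2 + 9·2 + 2·1 = 70
the North site: 7·3 + 2·0 + 9·4 + 8·0 + 9·4 + 2·2 = 97
the Riverside lot: 7·1 + 2·1 + 9·1 + 8·3 + 9·3 + 2·3 = 75
the Downtown lot has the highest Borda score (98).

the Downtown lot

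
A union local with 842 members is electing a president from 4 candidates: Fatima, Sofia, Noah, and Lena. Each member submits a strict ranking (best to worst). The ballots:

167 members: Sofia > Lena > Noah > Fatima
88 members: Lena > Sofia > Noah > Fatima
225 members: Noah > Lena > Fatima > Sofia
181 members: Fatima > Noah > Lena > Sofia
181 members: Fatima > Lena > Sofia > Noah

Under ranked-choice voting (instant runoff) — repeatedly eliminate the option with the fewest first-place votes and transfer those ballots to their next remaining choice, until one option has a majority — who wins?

Round 1: Fatima 362, Sofia 167, Noah 225, Lena 88. Eliminate Lena.
Round 2: Fatima 362, Sofia 255, Noah 225. Eliminate Noah.
Round 3: Fatima 587, Sofia 255. Fatima has a majority.

Fatima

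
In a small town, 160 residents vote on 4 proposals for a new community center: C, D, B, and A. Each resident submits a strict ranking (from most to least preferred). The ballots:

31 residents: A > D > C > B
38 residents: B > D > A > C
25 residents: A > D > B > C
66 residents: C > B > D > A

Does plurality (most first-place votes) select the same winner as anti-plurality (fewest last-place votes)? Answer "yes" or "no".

no

Plurality — first-place votes: C 66, D 0, B 38, A 56. Winner: C.
Anti-plurality — last-place votes: C 63, D 0, B 31, A 66. Winner: D.
The two methods disagree.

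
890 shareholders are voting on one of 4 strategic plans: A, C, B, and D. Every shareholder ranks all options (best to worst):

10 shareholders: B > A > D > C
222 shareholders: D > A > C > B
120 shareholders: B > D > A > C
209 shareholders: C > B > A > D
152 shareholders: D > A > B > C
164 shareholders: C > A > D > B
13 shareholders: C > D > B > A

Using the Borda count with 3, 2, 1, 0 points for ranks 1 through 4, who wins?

A: 10·2 + 222·2 + 120·1 + 209·1 + 152·2 + 164·2 + 13·0 = 1425
C: 10·0 + 222·1 + 120·0 + 209·3 + 152·0 + 164·3 + 13·3 = 1380
B: 10·3 + 222·0 + 120·3 + 209·2 + 152·1 + 164·0 + 13·1 = 973
D: 10·1 + 222·3 + 120·2 + 209·0 + 152·3 + 164·1 + 13·2 = 1562
D has the highest Borda score (1562).

D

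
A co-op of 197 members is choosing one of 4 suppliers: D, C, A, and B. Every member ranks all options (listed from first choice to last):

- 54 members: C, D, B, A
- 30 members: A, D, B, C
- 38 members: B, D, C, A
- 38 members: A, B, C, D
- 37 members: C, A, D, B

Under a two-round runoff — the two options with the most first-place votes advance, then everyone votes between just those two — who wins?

Round 1 first-place votes: D 0, C 91, A 68, B 38.
C and A advance.
Runoff: C is preferred to A by 129 voters; A by 68.
C wins the runoff.

C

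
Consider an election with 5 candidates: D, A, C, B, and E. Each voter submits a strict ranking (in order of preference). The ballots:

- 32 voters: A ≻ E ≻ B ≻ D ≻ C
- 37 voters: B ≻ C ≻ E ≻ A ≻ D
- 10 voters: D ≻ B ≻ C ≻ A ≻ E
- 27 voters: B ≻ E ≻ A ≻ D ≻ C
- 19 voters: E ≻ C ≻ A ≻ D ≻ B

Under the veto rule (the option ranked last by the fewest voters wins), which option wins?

Last-place votes: D 37, A 0, C 59, B 19, E 10.
A is ranked last by the fewest voters, so A wins.

A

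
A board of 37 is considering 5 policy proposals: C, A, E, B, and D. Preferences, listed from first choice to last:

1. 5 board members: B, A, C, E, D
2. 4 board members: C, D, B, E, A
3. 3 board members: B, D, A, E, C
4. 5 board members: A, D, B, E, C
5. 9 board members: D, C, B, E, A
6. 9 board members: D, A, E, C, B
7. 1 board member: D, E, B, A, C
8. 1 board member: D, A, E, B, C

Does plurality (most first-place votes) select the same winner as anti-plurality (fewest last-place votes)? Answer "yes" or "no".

no

Plurality — first-place votes: C 4, A 5, E 0, B 8, D 20. Winner: D.
Anti-plurality — last-place votes: C 10, A 13, E 0, B 9, D 5. Winner: E.
The two methods disagree.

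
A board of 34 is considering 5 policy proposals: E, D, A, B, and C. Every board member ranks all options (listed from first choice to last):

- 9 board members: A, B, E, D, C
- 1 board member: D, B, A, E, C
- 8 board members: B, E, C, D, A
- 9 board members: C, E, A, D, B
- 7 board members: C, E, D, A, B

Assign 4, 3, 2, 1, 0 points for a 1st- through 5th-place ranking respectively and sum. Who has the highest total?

E

E: 9·2 + 1·1 + 8·3 + 9·3 + 7·3 = 91
D: 9·1 + 1·4 + 8·1 + 9·1 + 7·2 = 44
A: 9·4 + 1·2 + 8·0 + 9·2 + 7·1 = 63
B: 9·3 + 1·3 + 8·4 + 9·0 + 7·0 = 62
C: 9·0 + 1·0 + 8·2 + 9·4 + 7·4 = 80
E has the highest Borda score (91).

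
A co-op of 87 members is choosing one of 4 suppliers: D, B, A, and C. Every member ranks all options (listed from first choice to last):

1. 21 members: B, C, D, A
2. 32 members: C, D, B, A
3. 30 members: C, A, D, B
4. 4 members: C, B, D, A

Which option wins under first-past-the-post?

First-place votes: D 0, B 21, A 0, C 66.
C has the most first-place votes.

C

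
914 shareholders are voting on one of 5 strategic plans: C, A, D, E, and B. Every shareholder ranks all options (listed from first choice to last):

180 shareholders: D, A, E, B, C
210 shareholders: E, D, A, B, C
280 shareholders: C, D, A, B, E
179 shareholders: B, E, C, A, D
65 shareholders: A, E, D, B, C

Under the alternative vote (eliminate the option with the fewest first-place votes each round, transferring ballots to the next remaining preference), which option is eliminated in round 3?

D

Round 1: C 280, A 65, D 180, E 210, B 179. Eliminate A.
Round 2: C 280, D 180, E 275, B 179. Eliminate B.
Round 3: C 280, D 180, E 454. Eliminate D.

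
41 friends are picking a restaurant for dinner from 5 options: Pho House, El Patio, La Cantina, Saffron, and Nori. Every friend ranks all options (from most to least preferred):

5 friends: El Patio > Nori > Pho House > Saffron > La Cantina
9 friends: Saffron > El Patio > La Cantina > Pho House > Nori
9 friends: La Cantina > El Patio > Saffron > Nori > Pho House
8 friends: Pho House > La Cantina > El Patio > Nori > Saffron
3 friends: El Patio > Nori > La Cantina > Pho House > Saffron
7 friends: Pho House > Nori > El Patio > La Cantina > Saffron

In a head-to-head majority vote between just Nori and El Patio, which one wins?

Voters preferring Nori to El Patio: 7; preferring El Patio to Nori: 34.
El Patio wins the head-to-head.

El Patio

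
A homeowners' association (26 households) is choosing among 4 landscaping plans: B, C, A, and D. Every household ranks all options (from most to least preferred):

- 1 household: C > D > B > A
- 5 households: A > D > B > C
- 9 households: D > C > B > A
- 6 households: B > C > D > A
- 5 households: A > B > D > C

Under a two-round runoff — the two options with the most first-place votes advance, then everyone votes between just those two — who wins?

Round 1 first-place votes: B 6, C 1, A 10, D 9.
A and D advance.
Runoff: A is preferred to D by 10 voters; D by 16.
D wins the runoff.

D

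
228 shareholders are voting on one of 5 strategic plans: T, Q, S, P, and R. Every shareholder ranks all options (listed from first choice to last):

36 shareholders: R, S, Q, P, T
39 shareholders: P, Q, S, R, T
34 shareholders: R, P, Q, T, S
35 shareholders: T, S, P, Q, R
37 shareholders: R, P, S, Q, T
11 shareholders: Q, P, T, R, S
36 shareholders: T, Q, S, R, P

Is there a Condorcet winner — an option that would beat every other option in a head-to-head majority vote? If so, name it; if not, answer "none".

none

Checking pairwise contests:
Q beats T 157–71.
P beats Q 145–83.
T beats S 116–112.
R beats P 143–85.
Q beats R 121–107.
Every option loses at least one head-to-head, so there is no Condorcet winner.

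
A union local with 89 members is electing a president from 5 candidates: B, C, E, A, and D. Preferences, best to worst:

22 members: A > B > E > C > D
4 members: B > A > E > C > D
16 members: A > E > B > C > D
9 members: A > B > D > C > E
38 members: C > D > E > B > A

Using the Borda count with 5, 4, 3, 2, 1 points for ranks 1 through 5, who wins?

B: 22·4 + 4·5 + 16·3 + 9·4 + 38·2 = 268
C: 22·2 + 4·2 + 16·2 + 9·2 + 38·5 = 292
E: 22·3 + 4·3 + 16·4 + 9·1 + 38·3 = 265
A: 22·5 + 4·4 + 16·5 + 9·5 + 38·1 = 289
D: 22·1 + 4·1 + 16·1 + 9·3 + 38·4 = 221
C has the highest Borda score (292).

C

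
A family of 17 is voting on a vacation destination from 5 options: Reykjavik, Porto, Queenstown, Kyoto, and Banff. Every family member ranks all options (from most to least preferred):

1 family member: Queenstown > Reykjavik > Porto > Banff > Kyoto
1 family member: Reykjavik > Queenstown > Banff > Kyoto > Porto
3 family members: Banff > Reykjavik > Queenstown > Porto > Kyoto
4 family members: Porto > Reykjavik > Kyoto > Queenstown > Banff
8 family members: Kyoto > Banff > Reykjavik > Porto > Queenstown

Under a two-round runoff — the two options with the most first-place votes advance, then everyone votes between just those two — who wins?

Round 1 first-place votes: Reykjavik 1, Porto 4, Queenstown 1, Kyoto 8, Banff 3.
Kyoto and Porto advance.
Runoff: Kyoto is preferred to Porto by 9 voters; Porto by 8.
Kyoto wins the runoff.

Kyoto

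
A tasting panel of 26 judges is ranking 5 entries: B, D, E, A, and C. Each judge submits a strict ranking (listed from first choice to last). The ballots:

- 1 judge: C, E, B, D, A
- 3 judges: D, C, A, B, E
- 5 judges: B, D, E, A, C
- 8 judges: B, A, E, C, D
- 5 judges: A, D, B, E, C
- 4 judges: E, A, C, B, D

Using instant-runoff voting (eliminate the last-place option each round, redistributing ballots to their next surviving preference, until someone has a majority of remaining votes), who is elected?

Round 1: B 13, D 3, E 4, A 5, C 1. Eliminate C.
Round 2: B 13, D 3, E 5, A 5. Eliminate D.
Round 3: B 13, E 5, A 8. Eliminate E.
Round 4: B 14, A 12. B has a majority.

B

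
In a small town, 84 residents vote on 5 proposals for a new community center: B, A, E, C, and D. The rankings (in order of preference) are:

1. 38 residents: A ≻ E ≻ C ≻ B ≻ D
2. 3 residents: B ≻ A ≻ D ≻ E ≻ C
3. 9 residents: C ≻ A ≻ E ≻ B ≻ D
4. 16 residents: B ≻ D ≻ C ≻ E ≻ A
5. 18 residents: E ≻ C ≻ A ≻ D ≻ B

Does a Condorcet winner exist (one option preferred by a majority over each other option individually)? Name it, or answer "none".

Checking pairwise contests:
A beats B 65–19.
C beats A 43–41.
A beats E 50–34.
E beats C 59–25.
B beats D 66–18.
Every option loses at least one head-to-head, so there is no Condorcet winner.

none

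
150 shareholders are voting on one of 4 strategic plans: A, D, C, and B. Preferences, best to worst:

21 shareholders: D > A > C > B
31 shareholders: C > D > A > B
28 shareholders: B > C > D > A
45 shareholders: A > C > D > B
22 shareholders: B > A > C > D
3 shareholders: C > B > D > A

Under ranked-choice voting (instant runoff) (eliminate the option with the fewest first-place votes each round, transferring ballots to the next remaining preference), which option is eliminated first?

Round 1: A 45, D 21, C 34, B 50. Eliminate D.

D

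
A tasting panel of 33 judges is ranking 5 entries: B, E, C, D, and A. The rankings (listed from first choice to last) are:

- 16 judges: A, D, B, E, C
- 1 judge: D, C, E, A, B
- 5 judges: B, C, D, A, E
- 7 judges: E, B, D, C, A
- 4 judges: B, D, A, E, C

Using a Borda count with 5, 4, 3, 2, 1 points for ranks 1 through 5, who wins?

B: 16·3 + 1·1 + 5·5 + 7·4 + 4·5 = 122
E: 16·2 + 1·3 + 5·1 + 7·5 + 4·2 = 83
C: 16·1 + 1·4 + 5·4 + 7·2 + 4·1 = 58
D: 16·4 + 1·5 + 5·3 + 7·3 + 4·4 = 121
A: 16·5 + 1·2 + 5·2 + 7·1 + 4·3 = 111
B has the highest Borda score (122).

B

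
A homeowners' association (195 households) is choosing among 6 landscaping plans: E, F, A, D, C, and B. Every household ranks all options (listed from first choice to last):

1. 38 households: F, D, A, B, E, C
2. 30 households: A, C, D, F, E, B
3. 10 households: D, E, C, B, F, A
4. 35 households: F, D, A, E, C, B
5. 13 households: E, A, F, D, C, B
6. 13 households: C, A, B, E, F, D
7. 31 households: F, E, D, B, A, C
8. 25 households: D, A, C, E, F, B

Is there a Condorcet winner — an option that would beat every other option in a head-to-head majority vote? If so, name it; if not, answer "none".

F vs E: 134–61 for F.
F vs A: 114–81 for F.
F vs D: 130–65 for F.
F vs C: 117–78 for F.
F vs B: 172–23 for F.
F beats every other option head-to-head.

F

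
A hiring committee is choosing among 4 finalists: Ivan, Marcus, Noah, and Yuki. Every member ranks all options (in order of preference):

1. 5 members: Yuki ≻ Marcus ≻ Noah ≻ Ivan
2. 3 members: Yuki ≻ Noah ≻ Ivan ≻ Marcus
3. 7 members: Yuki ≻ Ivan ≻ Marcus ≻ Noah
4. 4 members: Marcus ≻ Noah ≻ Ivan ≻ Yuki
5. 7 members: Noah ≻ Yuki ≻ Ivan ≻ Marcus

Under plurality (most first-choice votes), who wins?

Yuki

First-place votes: Ivan 0, Marcus 4, Noah 7, Yuki 15.
Yuki has the most first-place votes.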